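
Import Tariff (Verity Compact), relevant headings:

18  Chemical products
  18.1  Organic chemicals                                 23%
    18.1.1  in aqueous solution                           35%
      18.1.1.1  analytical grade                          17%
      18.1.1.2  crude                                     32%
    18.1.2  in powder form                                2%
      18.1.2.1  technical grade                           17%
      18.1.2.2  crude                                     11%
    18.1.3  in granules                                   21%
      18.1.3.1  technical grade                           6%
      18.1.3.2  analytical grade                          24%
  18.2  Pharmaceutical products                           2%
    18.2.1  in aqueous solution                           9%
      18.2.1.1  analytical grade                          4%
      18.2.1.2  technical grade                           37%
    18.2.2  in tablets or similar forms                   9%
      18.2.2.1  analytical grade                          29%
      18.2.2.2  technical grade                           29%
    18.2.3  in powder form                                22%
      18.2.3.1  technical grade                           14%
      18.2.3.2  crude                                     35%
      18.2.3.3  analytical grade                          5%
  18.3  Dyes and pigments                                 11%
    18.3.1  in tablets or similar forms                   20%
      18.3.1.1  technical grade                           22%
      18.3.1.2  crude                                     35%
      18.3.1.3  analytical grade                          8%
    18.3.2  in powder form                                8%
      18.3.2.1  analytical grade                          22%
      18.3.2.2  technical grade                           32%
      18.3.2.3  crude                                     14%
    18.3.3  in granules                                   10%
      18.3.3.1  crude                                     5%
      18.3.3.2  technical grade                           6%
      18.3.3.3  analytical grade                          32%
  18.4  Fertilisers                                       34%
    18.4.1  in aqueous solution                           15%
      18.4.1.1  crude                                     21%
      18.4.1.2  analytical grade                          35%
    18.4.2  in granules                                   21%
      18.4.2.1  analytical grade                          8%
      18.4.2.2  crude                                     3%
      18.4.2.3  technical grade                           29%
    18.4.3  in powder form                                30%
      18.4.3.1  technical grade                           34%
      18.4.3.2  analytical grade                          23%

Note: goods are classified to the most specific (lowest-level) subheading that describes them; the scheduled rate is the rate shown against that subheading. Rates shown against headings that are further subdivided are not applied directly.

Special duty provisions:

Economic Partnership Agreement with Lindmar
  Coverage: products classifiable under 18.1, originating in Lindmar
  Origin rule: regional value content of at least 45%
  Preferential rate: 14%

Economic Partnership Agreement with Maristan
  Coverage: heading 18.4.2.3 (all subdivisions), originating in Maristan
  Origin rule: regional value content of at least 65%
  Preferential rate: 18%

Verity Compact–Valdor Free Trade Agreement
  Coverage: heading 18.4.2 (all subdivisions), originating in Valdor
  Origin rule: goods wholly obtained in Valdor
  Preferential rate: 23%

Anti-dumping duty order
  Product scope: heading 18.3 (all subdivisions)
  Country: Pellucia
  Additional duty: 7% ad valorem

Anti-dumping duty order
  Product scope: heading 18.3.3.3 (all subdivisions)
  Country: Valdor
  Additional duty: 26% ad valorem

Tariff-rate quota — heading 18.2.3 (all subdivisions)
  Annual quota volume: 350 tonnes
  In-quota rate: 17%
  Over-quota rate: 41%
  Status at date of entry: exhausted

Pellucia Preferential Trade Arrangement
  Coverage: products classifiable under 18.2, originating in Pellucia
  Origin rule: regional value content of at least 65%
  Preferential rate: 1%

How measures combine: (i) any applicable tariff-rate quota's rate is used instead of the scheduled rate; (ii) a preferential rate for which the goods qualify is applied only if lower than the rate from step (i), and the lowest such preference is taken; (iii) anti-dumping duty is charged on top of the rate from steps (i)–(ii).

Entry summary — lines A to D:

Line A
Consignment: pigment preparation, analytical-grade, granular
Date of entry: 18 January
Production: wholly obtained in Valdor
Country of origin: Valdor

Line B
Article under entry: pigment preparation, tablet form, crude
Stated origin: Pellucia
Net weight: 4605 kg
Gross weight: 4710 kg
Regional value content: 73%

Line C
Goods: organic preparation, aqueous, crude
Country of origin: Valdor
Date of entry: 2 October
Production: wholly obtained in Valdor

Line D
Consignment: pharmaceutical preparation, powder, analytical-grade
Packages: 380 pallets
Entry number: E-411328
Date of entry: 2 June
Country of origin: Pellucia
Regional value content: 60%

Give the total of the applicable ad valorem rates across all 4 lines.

173%

Line A: pigment → 18.3; granular → 18.3.3; analytical-grade → 18.3.3.3. Scheduled 32%. Valdor agreement on 18.4.2: 18.3.3.3 not covered; anti-dumping (Valdor, 18.3.3.3): +26%; total 32% + 26% = 58%. → 58%.
Line B: pigment → 18.3; tablet form → 18.3.1; crude → 18.3.1.2. Scheduled 35%. Pellucia agreement on 18.2: 18.3.1.2 not covered; anti-dumping (Pellucia, 18.3): +7%; total 35% + 7% = 42%. → 42%.
Line C: organic → 18.1; aqueous → 18.1.1; crude → 18.1.1.2. Scheduled 32%. Valdor agreement on 18.4.2: 18.1.1.2 not covered. → 32%.
Line D: pharmaceutical → 18.2; powder → 18.2.3; analytical-grade → 18.2.3.3. Scheduled 5%. quota on 18.2.3 exhausted → over-quota 41%; Pellucia agreement on 18.2: RVC < 65%. → 41%.
Sum: 58% + 42% + 32% + 41% = 173%.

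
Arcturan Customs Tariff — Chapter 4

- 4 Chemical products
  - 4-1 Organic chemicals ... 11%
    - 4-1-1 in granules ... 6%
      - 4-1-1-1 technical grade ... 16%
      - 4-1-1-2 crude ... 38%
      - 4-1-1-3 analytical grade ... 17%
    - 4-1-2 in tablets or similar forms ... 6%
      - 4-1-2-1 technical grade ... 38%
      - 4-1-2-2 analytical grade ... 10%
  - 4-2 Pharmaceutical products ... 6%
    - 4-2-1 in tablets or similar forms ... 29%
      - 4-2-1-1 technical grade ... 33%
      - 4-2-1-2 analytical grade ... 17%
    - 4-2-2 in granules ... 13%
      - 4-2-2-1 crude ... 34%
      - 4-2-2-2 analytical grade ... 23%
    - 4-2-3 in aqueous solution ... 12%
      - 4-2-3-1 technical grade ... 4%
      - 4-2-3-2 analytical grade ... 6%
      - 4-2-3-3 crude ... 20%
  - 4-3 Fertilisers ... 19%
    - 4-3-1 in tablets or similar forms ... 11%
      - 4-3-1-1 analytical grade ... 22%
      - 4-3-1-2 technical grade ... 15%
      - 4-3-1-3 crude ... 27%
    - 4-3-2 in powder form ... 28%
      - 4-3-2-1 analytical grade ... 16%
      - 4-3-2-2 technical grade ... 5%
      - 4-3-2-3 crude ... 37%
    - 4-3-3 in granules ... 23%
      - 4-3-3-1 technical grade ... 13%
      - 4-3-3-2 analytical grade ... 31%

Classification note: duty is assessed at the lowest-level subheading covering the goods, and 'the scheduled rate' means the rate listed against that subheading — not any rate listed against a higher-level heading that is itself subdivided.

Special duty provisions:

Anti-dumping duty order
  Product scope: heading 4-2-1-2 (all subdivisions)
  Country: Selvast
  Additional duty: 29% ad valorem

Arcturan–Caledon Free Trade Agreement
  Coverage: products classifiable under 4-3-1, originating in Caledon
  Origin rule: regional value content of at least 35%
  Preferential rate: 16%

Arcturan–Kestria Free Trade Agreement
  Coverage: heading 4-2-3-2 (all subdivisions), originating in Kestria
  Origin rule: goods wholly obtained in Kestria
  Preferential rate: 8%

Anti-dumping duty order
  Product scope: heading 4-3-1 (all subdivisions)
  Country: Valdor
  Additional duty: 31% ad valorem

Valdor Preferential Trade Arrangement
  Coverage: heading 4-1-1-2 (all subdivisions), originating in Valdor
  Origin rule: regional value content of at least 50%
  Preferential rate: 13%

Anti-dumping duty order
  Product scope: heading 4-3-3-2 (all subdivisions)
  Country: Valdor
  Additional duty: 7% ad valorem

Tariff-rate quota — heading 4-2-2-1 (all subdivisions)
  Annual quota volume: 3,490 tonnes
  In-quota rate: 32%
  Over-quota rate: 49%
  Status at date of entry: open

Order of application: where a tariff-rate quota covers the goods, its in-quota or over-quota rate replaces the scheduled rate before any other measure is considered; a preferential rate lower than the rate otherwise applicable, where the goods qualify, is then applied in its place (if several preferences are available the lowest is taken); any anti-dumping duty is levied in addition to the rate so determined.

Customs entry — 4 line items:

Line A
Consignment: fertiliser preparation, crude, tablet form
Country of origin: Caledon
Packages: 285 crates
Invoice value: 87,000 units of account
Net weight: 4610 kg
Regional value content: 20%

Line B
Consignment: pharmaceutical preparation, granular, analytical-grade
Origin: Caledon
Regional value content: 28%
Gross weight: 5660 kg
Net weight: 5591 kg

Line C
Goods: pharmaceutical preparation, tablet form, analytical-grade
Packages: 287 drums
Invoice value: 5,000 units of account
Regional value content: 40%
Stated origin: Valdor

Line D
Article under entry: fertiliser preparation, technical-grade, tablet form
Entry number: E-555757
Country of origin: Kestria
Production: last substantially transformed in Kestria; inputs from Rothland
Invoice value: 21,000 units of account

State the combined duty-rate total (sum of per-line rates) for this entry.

82%

Line A: fertiliser → 4-3; tablet form → 4-3-1; crude → 4-3-1-3. Scheduled 27%. Caledon agreement on 4-3-1: RVC < 35%. → 27%.
Line B: pharmaceutical → 4-2; granular → 4-2-2; analytical-grade → 4-2-2-2. Scheduled 23%. Caledon agreement on 4-3-1: 4-2-2-2 not covered. → 23%.
Line C: pharmaceutical → 4-2; tablet form → 4-2-1; analytical-grade → 4-2-1-2. Scheduled 17%. Valdor agreement on 4-1-1-2: 4-2-1-2 not covered. → 17%.
Line D: fertiliser → 4-3; tablet form → 4-3-1; technical-grade → 4-3-1-2. Scheduled 15%. Kestria agreement on 4-2-3-2: 4-3-1-2 not covered. → 15%.
Sum: 27% + 23% + 17% + 15% = 82%.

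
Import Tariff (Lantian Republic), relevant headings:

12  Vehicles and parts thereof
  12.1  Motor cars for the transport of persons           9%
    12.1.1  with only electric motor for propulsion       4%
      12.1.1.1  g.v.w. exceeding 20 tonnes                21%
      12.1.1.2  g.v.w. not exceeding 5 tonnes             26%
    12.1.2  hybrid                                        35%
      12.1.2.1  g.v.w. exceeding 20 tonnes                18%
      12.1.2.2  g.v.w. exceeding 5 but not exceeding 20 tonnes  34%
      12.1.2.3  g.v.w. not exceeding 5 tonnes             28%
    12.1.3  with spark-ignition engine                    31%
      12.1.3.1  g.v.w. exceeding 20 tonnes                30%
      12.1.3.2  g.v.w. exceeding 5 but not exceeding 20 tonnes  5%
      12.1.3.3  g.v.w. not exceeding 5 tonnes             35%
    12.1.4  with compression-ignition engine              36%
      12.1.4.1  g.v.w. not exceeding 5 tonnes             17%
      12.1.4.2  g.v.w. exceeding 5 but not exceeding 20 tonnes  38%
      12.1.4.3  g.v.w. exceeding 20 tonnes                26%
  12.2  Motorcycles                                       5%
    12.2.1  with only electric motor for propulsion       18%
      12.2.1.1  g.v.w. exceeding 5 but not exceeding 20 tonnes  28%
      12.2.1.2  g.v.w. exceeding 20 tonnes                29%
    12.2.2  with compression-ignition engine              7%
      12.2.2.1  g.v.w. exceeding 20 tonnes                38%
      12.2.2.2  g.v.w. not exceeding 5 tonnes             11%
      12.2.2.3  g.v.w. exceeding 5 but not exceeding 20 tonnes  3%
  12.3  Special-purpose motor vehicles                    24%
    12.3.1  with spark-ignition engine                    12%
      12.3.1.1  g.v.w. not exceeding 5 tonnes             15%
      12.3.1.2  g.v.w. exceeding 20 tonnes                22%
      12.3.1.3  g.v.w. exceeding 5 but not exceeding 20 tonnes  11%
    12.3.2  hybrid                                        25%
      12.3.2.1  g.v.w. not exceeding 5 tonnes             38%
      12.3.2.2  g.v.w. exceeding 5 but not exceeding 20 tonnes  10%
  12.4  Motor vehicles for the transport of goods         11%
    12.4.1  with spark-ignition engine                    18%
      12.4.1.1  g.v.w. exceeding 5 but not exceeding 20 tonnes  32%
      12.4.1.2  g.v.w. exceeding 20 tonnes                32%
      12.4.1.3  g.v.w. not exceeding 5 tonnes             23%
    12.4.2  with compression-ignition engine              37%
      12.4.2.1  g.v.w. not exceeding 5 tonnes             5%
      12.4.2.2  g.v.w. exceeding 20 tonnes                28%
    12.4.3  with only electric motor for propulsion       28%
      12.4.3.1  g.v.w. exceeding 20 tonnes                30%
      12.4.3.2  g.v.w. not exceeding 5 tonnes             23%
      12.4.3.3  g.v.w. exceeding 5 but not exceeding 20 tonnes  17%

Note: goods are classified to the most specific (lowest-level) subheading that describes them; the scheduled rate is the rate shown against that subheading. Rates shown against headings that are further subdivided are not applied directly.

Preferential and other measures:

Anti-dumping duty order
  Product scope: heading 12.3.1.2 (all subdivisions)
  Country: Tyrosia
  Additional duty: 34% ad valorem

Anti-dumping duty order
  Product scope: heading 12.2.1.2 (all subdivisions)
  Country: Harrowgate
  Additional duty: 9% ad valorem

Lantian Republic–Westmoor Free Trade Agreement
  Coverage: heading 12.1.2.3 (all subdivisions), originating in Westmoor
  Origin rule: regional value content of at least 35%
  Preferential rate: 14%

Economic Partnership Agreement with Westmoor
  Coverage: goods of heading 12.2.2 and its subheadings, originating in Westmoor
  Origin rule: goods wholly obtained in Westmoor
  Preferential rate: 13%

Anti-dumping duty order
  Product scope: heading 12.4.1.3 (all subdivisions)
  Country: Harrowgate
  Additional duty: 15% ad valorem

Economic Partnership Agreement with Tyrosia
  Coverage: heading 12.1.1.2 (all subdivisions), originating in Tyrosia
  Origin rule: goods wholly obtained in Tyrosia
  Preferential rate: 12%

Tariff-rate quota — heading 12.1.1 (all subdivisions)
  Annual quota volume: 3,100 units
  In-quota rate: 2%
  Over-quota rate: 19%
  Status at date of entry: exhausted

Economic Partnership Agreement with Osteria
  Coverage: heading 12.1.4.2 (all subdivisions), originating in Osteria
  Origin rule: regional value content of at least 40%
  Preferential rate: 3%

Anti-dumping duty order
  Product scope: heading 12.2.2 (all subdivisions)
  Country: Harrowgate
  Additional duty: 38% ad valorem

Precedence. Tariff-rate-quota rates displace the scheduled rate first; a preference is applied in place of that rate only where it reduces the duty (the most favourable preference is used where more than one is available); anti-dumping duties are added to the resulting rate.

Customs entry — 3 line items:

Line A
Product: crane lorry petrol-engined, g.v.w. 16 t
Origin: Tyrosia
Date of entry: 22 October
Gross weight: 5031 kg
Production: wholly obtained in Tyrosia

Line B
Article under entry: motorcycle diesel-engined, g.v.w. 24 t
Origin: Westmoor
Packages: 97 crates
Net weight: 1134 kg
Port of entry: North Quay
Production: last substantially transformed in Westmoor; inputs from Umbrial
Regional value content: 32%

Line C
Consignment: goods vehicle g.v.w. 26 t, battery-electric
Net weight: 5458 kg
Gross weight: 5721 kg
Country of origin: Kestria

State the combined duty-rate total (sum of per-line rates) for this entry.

Line A: crane lorry → 12.3; petrol-engined → 12.3.1; g.v.w. 16 t → 12.3.1.3. Scheduled 11%. Tyrosia agreement on 12.1.1.2: 12.3.1.3 not covered. → 11%.
Line B: motorcycle → 12.2; diesel-engined → 12.2.2; g.v.w. 24 t → 12.2.2.1. Scheduled 38%. Westmoor agreement on 12.1.2.3: 12.2.2.1 not covered; Westmoor agreement on 12.2.2: not wholly obtained. → 38%.
Line C: goods vehicle → 12.4; battery-electric → 12.4.3; g.v.w. 26 t → 12.4.3.1. Scheduled 30%. No special measure applies. → 30%.
Sum: 11% + 38% + 30% = 79%.

79%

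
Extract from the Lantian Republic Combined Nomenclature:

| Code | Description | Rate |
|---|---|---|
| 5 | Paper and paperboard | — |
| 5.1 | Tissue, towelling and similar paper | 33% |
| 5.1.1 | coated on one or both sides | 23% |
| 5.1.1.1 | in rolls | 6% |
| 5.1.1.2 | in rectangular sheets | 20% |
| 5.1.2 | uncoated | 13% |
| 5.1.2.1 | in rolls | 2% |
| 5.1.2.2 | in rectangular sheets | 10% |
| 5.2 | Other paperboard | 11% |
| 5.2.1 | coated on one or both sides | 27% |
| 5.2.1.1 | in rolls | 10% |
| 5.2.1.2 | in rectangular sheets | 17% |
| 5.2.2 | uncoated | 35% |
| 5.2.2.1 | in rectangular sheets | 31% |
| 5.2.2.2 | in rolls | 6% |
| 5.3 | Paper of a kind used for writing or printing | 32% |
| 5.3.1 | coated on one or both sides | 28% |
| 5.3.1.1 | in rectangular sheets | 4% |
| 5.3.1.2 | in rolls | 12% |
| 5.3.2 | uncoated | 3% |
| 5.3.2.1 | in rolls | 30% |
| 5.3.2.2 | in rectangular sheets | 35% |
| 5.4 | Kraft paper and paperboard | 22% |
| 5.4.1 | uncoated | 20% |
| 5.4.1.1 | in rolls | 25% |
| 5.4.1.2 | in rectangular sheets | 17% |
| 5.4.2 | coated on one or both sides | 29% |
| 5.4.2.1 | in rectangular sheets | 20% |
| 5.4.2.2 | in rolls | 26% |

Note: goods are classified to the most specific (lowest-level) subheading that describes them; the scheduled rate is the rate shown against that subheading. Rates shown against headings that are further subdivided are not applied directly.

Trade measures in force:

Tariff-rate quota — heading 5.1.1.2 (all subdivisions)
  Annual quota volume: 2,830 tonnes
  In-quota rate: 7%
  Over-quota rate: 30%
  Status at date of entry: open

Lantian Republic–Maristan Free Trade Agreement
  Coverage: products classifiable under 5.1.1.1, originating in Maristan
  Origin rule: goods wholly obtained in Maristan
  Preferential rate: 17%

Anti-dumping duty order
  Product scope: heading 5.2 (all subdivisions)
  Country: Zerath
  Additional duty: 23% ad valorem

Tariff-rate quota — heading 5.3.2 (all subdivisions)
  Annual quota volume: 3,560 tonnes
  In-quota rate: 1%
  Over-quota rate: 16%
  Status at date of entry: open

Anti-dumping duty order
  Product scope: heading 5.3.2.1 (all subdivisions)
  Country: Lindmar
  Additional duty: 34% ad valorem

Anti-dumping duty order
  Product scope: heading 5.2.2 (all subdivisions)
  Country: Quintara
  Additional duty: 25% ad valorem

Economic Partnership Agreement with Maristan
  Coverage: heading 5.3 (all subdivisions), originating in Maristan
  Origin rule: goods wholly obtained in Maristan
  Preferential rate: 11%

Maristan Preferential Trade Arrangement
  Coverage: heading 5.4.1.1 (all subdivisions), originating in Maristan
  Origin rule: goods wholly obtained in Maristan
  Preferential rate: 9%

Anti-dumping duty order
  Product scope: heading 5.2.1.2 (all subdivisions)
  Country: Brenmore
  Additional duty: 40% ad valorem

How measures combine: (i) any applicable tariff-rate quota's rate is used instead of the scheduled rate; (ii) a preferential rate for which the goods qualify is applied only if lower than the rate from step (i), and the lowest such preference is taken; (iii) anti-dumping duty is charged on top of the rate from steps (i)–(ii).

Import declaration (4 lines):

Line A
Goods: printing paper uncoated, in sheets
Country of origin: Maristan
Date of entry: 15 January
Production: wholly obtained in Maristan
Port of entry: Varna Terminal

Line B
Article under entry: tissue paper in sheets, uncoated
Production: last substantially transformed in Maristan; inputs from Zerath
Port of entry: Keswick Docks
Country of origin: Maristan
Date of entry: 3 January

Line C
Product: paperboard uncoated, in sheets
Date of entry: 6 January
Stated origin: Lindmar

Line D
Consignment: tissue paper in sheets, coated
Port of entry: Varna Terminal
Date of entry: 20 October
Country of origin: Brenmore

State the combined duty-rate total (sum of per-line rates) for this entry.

49%

Line A: printing paper → 5.3; uncoated → 5.3.2; in sheets → 5.3.2.2. Scheduled 35%. quota on 5.3.2 open → in-quota 1%; Maristan agreement on 5.1.1.1: 5.3.2.2 not covered; Maristan agreement on 5.3: wholly obtained → 11% available; Maristan agreement on 5.4.1.1: 5.3.2.2 not covered; preference 11% not lower than 1% → no reduction. → 1%.
Line B: tissue paper → 5.1; uncoated → 5.1.2; in sheets → 5.1.2.2. Scheduled 10%. Maristan agreement on 5.1.1.1: 5.1.2.2 not covered; Maristan agreement on 5.3: 5.1.2.2 not covered; Maristan agreement on 5.4.1.1: 5.1.2.2 not covered. → 10%.
Line C: paperboard → 5.2; uncoated → 5.2.2; in sheets → 5.2.2.1. Scheduled 31%. No special measure applies. → 31%.
Line D: tissue paper → 5.1; coated → 5.1.1; in sheets → 5.1.1.2. Scheduled 20%. quota on 5.1.1.2 open → in-quota 7%. → 7%.
Sum: 1% + 10% + 31% + 7% = 49%.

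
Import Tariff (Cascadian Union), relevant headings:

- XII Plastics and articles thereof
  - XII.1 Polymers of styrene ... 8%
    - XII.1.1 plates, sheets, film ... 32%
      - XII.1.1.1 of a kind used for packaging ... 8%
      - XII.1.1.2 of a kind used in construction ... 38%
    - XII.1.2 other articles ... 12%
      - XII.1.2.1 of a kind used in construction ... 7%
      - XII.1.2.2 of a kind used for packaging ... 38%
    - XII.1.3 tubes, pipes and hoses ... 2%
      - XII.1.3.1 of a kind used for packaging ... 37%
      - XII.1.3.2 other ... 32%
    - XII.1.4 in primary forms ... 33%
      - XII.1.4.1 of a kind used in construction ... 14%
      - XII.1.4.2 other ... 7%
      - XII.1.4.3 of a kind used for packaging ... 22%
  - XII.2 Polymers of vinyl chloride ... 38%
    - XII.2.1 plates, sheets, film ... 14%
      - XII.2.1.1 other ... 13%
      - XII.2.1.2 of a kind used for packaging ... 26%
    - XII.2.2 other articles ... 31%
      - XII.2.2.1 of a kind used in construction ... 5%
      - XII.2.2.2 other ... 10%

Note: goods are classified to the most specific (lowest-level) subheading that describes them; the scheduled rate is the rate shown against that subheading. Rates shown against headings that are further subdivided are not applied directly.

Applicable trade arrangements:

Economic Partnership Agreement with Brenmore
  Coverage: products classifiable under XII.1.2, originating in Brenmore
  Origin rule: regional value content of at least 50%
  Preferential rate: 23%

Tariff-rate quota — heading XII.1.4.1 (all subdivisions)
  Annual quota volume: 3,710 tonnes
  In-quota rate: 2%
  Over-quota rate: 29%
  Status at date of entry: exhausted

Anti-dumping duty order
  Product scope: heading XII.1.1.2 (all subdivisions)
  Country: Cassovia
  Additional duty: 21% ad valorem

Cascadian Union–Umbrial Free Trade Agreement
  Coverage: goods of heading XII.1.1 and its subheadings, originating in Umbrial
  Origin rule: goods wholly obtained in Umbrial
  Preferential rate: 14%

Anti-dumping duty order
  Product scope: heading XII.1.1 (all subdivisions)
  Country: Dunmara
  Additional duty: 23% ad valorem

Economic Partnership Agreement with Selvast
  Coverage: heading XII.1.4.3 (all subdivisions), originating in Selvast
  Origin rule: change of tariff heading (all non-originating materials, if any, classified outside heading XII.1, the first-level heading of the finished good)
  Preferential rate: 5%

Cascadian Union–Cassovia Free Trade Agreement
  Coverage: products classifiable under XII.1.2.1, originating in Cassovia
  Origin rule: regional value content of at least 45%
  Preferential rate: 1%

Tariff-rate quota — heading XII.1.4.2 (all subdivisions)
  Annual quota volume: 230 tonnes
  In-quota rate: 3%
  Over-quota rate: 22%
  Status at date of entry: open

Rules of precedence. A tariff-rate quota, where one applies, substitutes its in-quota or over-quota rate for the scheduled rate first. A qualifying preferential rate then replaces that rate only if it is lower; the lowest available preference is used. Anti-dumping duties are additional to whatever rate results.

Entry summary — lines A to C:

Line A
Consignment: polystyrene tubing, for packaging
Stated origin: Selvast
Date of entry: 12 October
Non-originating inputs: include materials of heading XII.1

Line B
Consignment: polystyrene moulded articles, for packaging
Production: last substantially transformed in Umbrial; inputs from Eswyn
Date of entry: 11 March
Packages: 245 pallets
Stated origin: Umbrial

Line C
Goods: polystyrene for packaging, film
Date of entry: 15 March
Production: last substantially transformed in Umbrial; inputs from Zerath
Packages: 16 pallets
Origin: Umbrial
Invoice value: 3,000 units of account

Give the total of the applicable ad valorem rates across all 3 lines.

83%

Line A: polystyrene → XII.1; tubing → XII.1.3; for packaging → XII.1.3.1. Scheduled 37%. Selvast agreement on XII.1.4.3: XII.1.3.1 not covered. → 37%.
Line B: polystyrene → XII.1; moulded articles → XII.1.2; for packaging → XII.1.2.2. Scheduled 38%. Umbrial agreement on XII.1.1: XII.1.2.2 not covered. → 38%.
Line C: polystyrene → XII.1; film → XII.1.1; for packaging → XII.1.1.1. Scheduled 8%. Umbrial agreement on XII.1.1: not wholly obtained. → 8%.
Sum: 37% + 38% + 8% = 83%.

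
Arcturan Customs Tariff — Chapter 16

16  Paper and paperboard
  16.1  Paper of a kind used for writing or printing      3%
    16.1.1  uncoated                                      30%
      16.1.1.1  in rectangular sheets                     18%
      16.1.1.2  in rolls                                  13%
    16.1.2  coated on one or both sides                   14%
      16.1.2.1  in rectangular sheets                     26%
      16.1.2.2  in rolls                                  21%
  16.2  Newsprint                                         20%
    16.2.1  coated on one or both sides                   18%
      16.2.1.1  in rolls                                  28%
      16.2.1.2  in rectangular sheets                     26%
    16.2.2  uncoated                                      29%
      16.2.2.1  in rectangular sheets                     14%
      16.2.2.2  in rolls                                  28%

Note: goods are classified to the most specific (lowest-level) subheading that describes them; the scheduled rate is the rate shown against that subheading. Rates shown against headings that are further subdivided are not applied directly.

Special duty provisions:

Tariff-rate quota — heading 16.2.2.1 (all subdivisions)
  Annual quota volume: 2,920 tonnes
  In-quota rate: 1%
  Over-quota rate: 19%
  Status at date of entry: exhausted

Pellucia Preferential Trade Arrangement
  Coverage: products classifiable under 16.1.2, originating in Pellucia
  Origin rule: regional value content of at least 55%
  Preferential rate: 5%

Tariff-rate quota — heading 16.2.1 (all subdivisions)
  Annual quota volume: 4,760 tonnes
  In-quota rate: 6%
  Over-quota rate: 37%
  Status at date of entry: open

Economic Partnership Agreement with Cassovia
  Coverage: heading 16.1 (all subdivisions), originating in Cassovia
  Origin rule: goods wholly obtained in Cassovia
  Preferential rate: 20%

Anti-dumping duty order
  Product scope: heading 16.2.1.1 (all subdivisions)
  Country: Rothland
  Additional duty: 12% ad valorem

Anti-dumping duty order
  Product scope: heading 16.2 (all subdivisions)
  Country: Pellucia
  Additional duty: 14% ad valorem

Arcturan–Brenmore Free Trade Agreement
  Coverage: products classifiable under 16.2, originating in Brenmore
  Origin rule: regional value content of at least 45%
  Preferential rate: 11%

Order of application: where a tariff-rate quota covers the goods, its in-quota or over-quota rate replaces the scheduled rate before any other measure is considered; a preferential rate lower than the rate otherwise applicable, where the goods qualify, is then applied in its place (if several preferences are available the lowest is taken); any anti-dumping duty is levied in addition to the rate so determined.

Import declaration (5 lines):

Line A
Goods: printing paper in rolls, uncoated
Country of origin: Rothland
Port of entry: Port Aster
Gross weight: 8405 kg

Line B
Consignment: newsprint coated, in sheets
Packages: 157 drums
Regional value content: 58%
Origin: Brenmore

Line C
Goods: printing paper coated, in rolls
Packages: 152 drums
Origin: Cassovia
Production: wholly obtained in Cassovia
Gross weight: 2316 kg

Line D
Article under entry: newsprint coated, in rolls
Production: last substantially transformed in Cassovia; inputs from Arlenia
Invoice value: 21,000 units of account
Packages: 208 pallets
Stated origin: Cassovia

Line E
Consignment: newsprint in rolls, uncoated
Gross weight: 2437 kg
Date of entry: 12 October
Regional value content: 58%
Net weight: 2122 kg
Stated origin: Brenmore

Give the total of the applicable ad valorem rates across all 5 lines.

Line A: printing paper → 16.1; uncoated → 16.1.1; in rolls → 16.1.1.2. Scheduled 13%. No special measure applies. → 13%.
Line B: newsprint → 16.2; coated → 16.2.1; in sheets → 16.2.1.2. Scheduled 26%. quota on 16.2.1 open → in-quota 6%; Brenmore agreement on 16.2: RVC ≥ 45% → 11% available; preference 11% not lower than 6% → no reduction. → 6%.
Line C: printing paper → 16.1; coated → 16.1.2; in rolls → 16.1.2.2. Scheduled 21%. Cassovia agreement on 16.1: wholly obtained → 20% available; preferential 20%. → 20%.
Line D: newsprint → 16.2; coated → 16.2.1; in rolls → 16.2.1.1. Scheduled 28%. quota on 16.2.1 open → in-quota 6%; Cassovia agreement on 16.1: 16.2.1.1 not covered. → 6%.
Line E: newsprint → 16.2; uncoated → 16.2.2; in rolls → 16.2.2.2. Scheduled 28%. Brenmore agreement on 16.2: RVC ≥ 45% → 11% available; preferential 11%. → 11%.
Sum: 13% + 6% + 20% + 6% + 11% = 56%.

56%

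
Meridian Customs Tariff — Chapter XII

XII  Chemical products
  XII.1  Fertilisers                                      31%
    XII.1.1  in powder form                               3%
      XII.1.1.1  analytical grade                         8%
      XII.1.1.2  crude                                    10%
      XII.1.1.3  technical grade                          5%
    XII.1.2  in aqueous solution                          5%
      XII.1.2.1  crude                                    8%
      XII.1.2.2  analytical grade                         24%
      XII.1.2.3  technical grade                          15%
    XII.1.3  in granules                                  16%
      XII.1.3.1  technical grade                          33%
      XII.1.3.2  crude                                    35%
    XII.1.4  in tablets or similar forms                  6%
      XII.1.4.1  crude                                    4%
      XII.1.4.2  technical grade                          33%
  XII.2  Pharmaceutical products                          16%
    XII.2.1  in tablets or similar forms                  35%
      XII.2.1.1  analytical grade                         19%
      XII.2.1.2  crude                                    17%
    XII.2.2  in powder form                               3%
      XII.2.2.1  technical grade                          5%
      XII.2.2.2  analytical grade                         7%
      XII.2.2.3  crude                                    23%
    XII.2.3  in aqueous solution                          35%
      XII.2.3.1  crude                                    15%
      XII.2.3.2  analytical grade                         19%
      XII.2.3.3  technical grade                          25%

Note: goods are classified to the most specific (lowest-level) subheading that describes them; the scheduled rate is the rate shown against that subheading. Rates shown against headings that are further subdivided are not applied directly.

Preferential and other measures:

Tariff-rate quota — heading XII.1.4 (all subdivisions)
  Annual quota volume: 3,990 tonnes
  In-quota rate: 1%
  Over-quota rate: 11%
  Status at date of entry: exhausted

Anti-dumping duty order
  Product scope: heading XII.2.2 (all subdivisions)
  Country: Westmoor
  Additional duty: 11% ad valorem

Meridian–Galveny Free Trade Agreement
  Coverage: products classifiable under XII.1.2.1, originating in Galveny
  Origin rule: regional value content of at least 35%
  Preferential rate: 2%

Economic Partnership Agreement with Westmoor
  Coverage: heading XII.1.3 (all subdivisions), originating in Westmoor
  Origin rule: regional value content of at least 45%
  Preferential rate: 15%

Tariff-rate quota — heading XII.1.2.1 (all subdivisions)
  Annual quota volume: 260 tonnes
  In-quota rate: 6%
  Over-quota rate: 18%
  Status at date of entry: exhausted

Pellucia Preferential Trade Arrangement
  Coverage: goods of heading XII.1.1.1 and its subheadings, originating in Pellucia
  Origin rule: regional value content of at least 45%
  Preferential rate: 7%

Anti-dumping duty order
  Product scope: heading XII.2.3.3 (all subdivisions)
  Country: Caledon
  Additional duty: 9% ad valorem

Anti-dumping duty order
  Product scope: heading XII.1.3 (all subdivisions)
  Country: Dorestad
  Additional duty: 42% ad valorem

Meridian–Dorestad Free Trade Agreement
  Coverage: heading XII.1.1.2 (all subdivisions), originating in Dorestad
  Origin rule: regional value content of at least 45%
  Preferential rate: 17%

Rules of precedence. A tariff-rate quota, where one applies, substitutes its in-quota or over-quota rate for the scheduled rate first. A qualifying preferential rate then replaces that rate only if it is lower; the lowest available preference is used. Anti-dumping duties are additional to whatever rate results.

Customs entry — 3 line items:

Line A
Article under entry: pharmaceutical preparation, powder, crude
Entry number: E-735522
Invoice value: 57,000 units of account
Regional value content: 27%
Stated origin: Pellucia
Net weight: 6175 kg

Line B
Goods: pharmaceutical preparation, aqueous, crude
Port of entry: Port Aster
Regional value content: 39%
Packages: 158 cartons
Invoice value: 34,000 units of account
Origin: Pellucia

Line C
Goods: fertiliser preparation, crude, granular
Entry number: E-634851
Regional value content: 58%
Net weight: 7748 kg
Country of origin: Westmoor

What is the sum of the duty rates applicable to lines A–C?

Line A: pharmaceutical → XII.2; powder → XII.2.2; crude → XII.2.2.3. Scheduled 23%. Pellucia agreement on XII.1.1.1: XII.2.2.3 not covered. → 23%.
Line B: pharmaceutical → XII.2; aqueous → XII.2.3; crude → XII.2.3.1. Scheduled 15%. Pellucia agreement on XII.1.1.1: XII.2.3.1 not covered. → 15%.
Line C: fertiliser → XII.1; granular → XII.1.3; crude → XII.1.3.2. Scheduled 35%. Westmoor agreement on XII.1.3: RVC ≥ 45% → 15% available; preferential 15%. → 15%.
Sum: 23% + 15% + 15% = 53%.

53%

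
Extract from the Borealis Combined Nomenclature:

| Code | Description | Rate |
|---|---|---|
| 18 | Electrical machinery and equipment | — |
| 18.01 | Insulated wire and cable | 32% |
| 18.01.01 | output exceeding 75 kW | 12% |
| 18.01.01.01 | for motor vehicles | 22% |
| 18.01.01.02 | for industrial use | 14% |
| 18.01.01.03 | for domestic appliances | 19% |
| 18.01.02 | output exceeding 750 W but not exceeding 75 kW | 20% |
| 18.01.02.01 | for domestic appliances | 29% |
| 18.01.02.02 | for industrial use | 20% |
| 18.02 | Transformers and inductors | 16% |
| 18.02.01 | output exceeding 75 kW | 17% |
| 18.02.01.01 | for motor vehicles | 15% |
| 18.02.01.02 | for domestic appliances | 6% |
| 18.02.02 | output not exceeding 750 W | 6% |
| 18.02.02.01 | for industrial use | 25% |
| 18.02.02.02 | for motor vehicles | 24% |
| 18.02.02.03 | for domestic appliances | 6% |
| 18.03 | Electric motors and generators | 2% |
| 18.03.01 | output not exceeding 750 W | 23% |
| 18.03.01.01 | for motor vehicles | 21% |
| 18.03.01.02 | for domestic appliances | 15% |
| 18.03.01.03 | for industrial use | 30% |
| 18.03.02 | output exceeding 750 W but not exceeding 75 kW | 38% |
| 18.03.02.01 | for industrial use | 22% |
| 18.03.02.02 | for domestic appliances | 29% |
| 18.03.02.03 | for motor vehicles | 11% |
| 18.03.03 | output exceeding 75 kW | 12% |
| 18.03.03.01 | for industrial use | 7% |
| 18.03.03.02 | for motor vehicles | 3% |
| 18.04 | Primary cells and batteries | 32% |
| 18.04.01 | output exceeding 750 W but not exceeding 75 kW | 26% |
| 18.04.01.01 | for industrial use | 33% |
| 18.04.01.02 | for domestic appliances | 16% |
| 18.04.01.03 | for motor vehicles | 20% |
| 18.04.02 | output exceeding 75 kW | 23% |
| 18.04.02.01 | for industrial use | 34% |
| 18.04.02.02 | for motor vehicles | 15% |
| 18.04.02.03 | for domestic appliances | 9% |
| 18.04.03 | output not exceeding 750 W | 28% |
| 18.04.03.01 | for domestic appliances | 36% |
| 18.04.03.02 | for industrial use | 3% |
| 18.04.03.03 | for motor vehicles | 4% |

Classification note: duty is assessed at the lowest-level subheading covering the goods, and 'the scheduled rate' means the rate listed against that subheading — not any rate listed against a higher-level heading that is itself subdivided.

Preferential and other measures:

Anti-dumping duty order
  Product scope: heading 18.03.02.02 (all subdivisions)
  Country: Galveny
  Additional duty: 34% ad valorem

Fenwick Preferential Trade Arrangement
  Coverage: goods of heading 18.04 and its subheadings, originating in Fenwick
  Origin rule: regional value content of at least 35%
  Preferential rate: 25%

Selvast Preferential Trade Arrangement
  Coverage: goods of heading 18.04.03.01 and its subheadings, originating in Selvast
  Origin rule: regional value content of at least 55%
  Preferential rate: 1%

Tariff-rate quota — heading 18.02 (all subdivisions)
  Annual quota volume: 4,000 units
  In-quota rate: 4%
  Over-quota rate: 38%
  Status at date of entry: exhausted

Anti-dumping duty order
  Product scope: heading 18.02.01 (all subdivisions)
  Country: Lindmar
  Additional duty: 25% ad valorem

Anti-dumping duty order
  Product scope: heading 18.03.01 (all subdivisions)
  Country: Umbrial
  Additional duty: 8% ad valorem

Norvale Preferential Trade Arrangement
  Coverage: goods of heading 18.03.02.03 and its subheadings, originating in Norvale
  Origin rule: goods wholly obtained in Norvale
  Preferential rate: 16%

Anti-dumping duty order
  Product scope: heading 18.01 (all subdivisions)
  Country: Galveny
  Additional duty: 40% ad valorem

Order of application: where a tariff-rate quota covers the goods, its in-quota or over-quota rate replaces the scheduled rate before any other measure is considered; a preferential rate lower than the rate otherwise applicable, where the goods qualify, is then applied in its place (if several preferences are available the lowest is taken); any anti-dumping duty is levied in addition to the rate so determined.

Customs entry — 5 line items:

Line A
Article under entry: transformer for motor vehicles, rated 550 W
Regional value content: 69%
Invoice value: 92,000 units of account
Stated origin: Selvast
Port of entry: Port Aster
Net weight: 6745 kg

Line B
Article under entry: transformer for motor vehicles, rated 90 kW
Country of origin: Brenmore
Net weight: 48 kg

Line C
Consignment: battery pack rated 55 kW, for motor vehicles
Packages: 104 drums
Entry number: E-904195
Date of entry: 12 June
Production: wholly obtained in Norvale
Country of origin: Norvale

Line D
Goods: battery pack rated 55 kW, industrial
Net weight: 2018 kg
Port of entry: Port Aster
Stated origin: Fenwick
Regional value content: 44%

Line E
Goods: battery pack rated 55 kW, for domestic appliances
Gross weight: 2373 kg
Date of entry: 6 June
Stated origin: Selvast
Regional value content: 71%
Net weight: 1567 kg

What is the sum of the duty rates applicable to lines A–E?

137%

Line A: transformer → 18.02; rated 550 W → 18.02.02; for motor vehicles → 18.02.02.02. Scheduled 24%. quota on 18.02 exhausted → over-quota 38%; Selvast agreement on 18.04.03.01: 18.02.02.02 not covered. → 38%.
Line B: transformer → 18.02; rated 90 kW → 18.02.01; for motor vehicles → 18.02.01.01. Scheduled 15%. quota on 18.02 exhausted → over-quota 38%. → 38%.
Line C: battery pack → 18.04; rated 55 kW → 18.04.01; for motor vehicles → 18.04.01.03. Scheduled 20%. Norvale agreement on 18.03.02.03: 18.04.01.03 not covered. → 20%.
Line D: battery pack → 18.04; rated 55 kW → 18.04.01; industrial → 18.04.01.01. Scheduled 33%. Fenwick agreement on 18.04: RVC ≥ 35% → 25% available; preferential 25%. → 25%.
Line E: battery pack → 18.04; rated 55 kW → 18.04.01; for domestic appliances → 18.04.01.02. Scheduled 16%. Selvast agreement on 18.04.03.01: 18.04.01.02 not covered. → 16%.
Sum: 38% + 38% + 20% + 25% + 16% = 137%.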